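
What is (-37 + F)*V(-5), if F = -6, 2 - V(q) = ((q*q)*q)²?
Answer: 671789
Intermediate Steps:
V(q) = 2 - q⁶ (V(q) = 2 - ((q*q)*q)² = 2 - (q²*q)² = 2 - (q³)² = 2 - q⁶)
(-37 + F)*V(-5) = (-37 - 6)*(2 - 1*(-5)⁶) = -43*(2 - 1*15625) = -43*(2 - 15625) = -43*(-15623) = 671789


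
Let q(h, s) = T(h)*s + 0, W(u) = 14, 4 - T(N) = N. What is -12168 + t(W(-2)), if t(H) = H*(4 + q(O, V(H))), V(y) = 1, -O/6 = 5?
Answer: -11636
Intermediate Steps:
O = -30 (O = -6*5 = -30)
T(N) = 4 - N
q(h, s) = s*(4 - h) (q(h, s) = (4 - h)*s + 0 = s*(4 - h) + 0 = s*(4 - h))
t(H) = 38*H (t(H) = H*(4 + 1*(4 - 1*(-30))) = H*(4 + 1*(4 + 30)) = H*(4 + 1*34) = H*(4 + 34) = H*38 = 38*H)
-12168 + t(W(-2)) = -12168 + 38*14 = -12168 + 532 = -11636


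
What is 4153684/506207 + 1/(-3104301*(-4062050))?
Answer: 52377231988289058407/6383182127743849350 ≈ 8.2055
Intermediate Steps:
4153684/506207 + 1/(-3104301*(-4062050)) = 4153684*(1/506207) - 1/3104301*(-1/4062050) = 4153684/506207 + 1/12609825877050 = 52377231988289058407/6383182127743849350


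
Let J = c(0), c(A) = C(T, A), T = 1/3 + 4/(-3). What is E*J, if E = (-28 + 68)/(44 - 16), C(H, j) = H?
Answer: -10/7 ≈ -1.4286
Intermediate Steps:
T = -1 (T = 1*(⅓) + 4*(-⅓) = ⅓ - 4/3 = -1)
c(A) = -1
J = -1
E = 10/7 (E = 40/28 = 40*(1/28) = 10/7 ≈ 1.4286)
E*J = (10/7)*(-1) = -10/7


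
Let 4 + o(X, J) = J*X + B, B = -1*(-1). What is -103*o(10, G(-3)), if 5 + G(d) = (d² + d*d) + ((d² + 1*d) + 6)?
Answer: -25441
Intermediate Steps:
B = 1
G(d) = 1 + d + 3*d² (G(d) = -5 + ((d² + d*d) + ((d² + 1*d) + 6)) = -5 + ((d² + d²) + ((d² + d) + 6)) = -5 + (2*d² + ((d + d²) + 6)) = -5 + (2*d² + (6 + d + d²)) = -5 + (6 + d + 3*d²) = 1 + d + 3*d²)
o(X, J) = -3 + J*X (o(X, J) = -4 + (J*X + 1) = -4 + (1 + J*X) = -3 + J*X)
-103*o(10, G(-3)) = -103*(-3 + (1 - 3 + 3*(-3)²)*10) = -103*(-3 + (1 - 3 + 3*9)*10) = -103*(-3 + (1 - 3 + 27)*10) = -103*(-3 + 25*10) = -103*(-3 + 250) = -103*247 = -25441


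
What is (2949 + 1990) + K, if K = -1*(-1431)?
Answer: 6370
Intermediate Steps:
K = 1431
(2949 + 1990) + K = (2949 + 1990) + 1431 = 4939 + 1431 = 6370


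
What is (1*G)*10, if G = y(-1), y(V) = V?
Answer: -10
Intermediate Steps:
G = -1
(1*G)*10 = (1*(-1))*10 = -1*10 = -10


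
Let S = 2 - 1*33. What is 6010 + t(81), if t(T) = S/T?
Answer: 486779/81 ≈ 6009.6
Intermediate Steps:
S = -31 (S = 2 - 33 = -31)
t(T) = -31/T
6010 + t(81) = 6010 - 31/81 = 486779/81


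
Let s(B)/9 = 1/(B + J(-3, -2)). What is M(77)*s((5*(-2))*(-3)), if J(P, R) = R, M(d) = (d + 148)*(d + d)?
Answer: 22275/2 ≈ 11138.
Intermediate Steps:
M(d) = 2*d*(148 + d) (M(d) = (148 + d)*(2*d) = 2*d*(148 + d))
s(B) = 9/(-2 + B) (s(B) = 9/(B - 2) = 9/(-2 + B))
M(77)*s((5*(-2))*(-3)) = (2*77*(148 + 77))*(9/(-2 + (5*(-2))*(-3))) = (2*77*225)*(9/(-2 - 10*(-3))) = 34650*(9/(-2 + 30)) = 34650*(9/28) = 22275/2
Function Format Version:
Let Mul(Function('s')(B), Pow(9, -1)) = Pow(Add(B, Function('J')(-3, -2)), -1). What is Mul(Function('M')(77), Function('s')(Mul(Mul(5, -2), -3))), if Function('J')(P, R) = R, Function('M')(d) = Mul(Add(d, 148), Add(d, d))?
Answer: Rational(22275, 2) ≈ 11138.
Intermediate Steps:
Function('M')(d) = Mul(2, d, Add(148, d)) (Function('M')(d) = Mul(Add(148, d), Mul(2, d)) = Mul(2, d, Add(148, d)))
Function('s')(B) = Mul(9, Pow(Add(-2, B), -1)) (Function('s')(B) = Mul(9, Pow(Add(B, -2), -1)) = Mul(9, Pow(Add(-2, B), -1)))
Mul(Function('M')(77), Function('s')(Mul(Mul(5, -2), -3))) = Mul(Mul(2, 77, Add(148, 77)), Mul(9, Pow(Add(-2, Mul(Mul(5, -2), -3)), -1))) = Mul(Mul(2, 77, 225), Mul(9, Pow(Add(-2, Mul(-10, -3)), -1))) = Mul(34650, Mul(9, Pow(Add(-2, 30), -1))) = Mul(34650, Mul(9, Pow(28, -1))) = Mul(34650, Mul(9, Rational(1, 28))) = Mul(34650, Rational(9, 28)) = Rational(22275, 2)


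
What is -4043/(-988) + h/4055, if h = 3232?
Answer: 1506737/308180 ≈ 4.8891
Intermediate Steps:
-4043/(-988) + h/4055 = -4043/(-988) + 3232/4055 = -4043*(-1/988) + 3232*(1/4055) = 311/76 + 3232/4055 = 1506737/308180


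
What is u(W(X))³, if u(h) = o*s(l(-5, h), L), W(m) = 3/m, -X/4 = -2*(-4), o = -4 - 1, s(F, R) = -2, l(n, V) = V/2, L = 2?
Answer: 1000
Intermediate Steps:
l(n, V) = V/2 (l(n, V) = V*(½) = V/2)
o = -5
X = -32 (X = -(-8)*(-4) = -4*8 = -32)
u(h) = 10 (u(h) = -5*(-2) = 10)
u(W(X))³ = 10³ = 1000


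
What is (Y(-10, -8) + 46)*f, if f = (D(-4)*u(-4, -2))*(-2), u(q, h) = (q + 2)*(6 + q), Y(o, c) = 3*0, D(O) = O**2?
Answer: 5888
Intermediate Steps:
Y(o, c) = 0
u(q, h) = (2 + q)*(6 + q)
f = 128 (f = ((-4)**2*(12 + (-4)**2 + 8*(-4)))*(-2) = (16*(12 + 16 - 32))*(-2) = (16*(-4))*(-2) = -64*(-2) = 128)
(Y(-10, -8) + 46)*f = (0 + 46)*128 = 46*128 = 5888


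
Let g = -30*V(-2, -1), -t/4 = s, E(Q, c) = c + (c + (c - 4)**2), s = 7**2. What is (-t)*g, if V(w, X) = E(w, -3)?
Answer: -252840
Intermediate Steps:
s = 49
E(Q, c) = (-4 + c)**2 + 2*c (E(Q, c) = c + (c + (-4 + c)**2) = (-4 + c)**2 + 2*c)
t = -196 (t = -4*49 = -196)
V(w, X) = 43 (V(w, X) = (-4 - 3)**2 + 2*(-3) = (-7)**2 - 6 = 49 - 6 = 43)
g = -1290 (g = -30*43 = -1290)
(-t)*g = -1*(-196)*(-1290) = 196*(-1290) = -252840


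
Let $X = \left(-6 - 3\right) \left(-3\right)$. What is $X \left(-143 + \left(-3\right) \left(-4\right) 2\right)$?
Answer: $-3213$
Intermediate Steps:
$X = 27$ ($X = \left(-9\right) \left(-3\right) = 27$)
$X \left(-143 + \left(-3\right) \left(-4\right) 2\right) = 27 \left(-143 + \left(-3\right) \left(-4\right) 2\right) = 27 \left(-143 + 12 \cdot 2\right) = 27 \left(-143 + 24\right) = 27 \left(-119\right) = -3213$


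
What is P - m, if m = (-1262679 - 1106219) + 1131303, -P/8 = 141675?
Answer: 104195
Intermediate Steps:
P = -1133400 (P = -8*141675 = -1133400)
m = -1237595 (m = -2368898 + 1131303 = -1237595)
P - m = -1133400 - 1*(-1237595) = -1133400 + 1237595 = 104195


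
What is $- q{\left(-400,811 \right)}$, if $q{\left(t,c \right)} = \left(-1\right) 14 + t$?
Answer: $414$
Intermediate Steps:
$q{\left(t,c \right)} = -14 + t$
$- q{\left(-400,811 \right)} = - (-14 - 400) = \left(-1\right) \left(-414\right) = 414$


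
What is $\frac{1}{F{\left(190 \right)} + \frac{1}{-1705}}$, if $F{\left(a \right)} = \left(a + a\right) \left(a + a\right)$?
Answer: $\frac{1705}{246201999} \approx 6.9252 \cdot 10^{-6}$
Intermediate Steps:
$F{\left(a \right)} = 4 a^{2}$ ($F{\left(a \right)} = 2 a 2 a = 4 a^{2}$)
$\frac{1}{F{\left(190 \right)} + \frac{1}{-1705}} = \frac{1}{4 \cdot 190^{2} + \frac{1}{-1705}} = \frac{1}{4 \cdot 36100 - \frac{1}{1705}} = \frac{1}{144400 - \frac{1}{1705}} = \frac{1}{\frac{246201999}{1705}} = \frac{1705}{246201999}$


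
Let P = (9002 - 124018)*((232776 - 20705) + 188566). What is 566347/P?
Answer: -566347/46079665192 ≈ -1.2291e-5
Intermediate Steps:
P = -46079665192 (P = -115016*(212071 + 188566) = -115016*400637 = -46079665192)
566347/P = 566347/(-46079665192) = 566347*(-1/46079665192) = -566347/46079665192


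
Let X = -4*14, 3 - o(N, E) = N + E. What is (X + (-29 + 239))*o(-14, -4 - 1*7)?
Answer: 4312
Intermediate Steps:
o(N, E) = 3 - E - N (o(N, E) = 3 - (N + E) = 3 - (E + N) = 3 + (-E - N) = 3 - E - N)
X = -56
(X + (-29 + 239))*o(-14, -4 - 1*7) = (-56 + (-29 + 239))*(3 - (-4 - 1*7) - 1*(-14)) = (-56 + 210)*(3 - (-4 - 7) + 14) = 154*(3 - 1*(-11) + 14) = 154*(3 + 11 + 14) = 154*28 = 4312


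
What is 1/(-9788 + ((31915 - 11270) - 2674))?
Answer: 1/8183 ≈ 0.00012220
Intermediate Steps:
1/(-9788 + ((31915 - 11270) - 2674)) = 1/(-9788 + (20645 - 2674)) = 1/(-9788 + 17971) = 1/8183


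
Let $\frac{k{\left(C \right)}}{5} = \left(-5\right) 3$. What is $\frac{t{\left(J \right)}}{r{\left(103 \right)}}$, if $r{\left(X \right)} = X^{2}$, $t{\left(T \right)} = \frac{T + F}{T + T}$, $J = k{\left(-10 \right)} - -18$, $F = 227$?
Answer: $- \frac{85}{604713} \approx -0.00014056$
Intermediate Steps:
$k{\left(C \right)} = -75$ ($k{\left(C \right)} = 5 \left(\left(-5\right) 3\right) = 5 \left(-15\right) = -75$)
$J = -57$ ($J = -75 - -18 = -75 + 18 = -57$)
$t{\left(T \right)} = \frac{227 + T}{2 T}$ ($t{\left(T \right)} = \frac{T + 227}{T + T} = \frac{227 + T}{2 T}$)
$\frac{t{\left(J \right)}}{r{\left(103 \right)}} = \frac{\frac{1}{2} \frac{1}{-57} \left(227 - 57\right)}{103^{2}} = \frac{\frac{1}{2} \left(- \frac{1}{57}\right) 170}{10609} = \left(- \frac{85}{57}\right) \frac{1}{10609} = - \frac{85}{604713}$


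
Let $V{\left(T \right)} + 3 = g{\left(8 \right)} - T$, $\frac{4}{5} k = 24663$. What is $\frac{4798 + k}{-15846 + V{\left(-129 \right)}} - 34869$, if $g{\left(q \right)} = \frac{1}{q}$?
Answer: $- \frac{4385375585}{125759} \approx -34871.0$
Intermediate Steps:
$k = \frac{123315}{4}$ ($k = \frac{5}{4} \cdot 24663 = \frac{123315}{4} \approx 30829.0$)
$V{\left(T \right)} = - \frac{23}{8} - T$ ($V{\left(T \right)} = -3 - \left(- \frac{1}{8} + T\right) = - \frac{23}{8} - T$)
$\frac{4798 + k}{-15846 + V{\left(-129 \right)}} - 34869 = \frac{4798 + \frac{123315}{4}}{-15846 - - \frac{1009}{8}} - 34869 = \frac{142507}{4 \left(-15846 + \left(- \frac{23}{8} + 129\right)\right)} - 34869 = \frac{142507}{4 \left(-15846 + \frac{1009}{8}\right)} - 34869 = \frac{142507}{4 \left(- \frac{125759}{8}\right)} - 34869 = \frac{142507}{4} \left(- \frac{8}{125759}\right) - 34869 = - \frac{285014}{125759} - 34869 = - \frac{4385375585}{125759}$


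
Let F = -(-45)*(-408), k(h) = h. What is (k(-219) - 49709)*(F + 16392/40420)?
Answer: 9262827393456/10105 ≈ 9.1666e+8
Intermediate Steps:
F = -18360 (F = -45*408 = -18360)
(k(-219) - 49709)*(F + 16392/40420) = (-219 - 49709)*(-18360 + 16392/40420) = -49928*(-18360 + 16392*(1/40420)) = -49928*(-18360 + 4098/10105) = -49928*(-185523702/10105) = 9262827393456/10105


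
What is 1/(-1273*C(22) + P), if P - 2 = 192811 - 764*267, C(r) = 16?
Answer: -1/31543 ≈ -3.1703e-5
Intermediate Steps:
P = -11175 (P = 2 + (192811 - 764*267) = 2 + (192811 - 1*203988) = 2 + (192811 - 203988) = 2 - 11177 = -11175)
1/(-1273*C(22) + P) = 1/(-1273*16 - 11175) = 1/(-20368 - 11175) = 1/(-31543) = -1/31543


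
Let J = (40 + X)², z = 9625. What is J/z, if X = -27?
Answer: 169/9625 ≈ 0.017558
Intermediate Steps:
J = 169 (J = (40 - 27)² = 13² = 169)
J/z = 169/9625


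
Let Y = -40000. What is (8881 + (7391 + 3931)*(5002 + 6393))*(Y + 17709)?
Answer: -2876053275661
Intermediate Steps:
(8881 + (7391 + 3931)*(5002 + 6393))*(Y + 17709) = (8881 + (7391 + 3931)*(5002 + 6393))*(-40000 + 17709) = (8881 + 11322*11395)*(-22291) = (8881 + 129014190)*(-22291) = 129023071*(-22291) = -2876053275661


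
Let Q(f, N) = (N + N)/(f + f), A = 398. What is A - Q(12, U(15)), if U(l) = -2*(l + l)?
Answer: 403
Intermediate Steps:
U(l) = -4*l
Q(f, N) = N/f (Q(f, N) = (2*N)/((2*f)) = (2*N)*(1/(2*f)) = N/f)
A - Q(12, U(15)) = 398 - (-4*15)/12 = 398 - (-60)/12 = 398 - 1*(-5) = 398 + 5 = 403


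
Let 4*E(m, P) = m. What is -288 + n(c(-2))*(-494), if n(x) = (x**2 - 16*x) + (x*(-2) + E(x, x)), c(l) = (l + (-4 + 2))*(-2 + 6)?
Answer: -267048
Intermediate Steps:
E(m, P) = m/4
c(l) = -8 + 4*l (c(l) = (l - 2)*4 = (-2 + l)*4 = -8 + 4*l)
n(x) = x**2 - 71*x/4 (n(x) = (x**2 - 16*x) + (x*(-2) + x/4) = (x**2 - 16*x) + (-2*x + x/4) = (x**2 - 16*x) - 7*x/4 = x**2 - 71*x/4)
-288 + n(c(-2))*(-494) = -288 + ((-8 + 4*(-2))*(-71 + 4*(-8 + 4*(-2)))/4)*(-494) = -288 + ((-8 - 8)*(-71 + 4*(-8 - 8))/4)*(-494) = -288 + ((1/4)*(-16)*(-71 + 4*(-16)))*(-494) = -288 + ((1/4)*(-16)*(-71 - 64))*(-494) = -288 + ((1/4)*(-16)*(-135))*(-494) = -288 + 540*(-494) = -288 - 266760 = -267048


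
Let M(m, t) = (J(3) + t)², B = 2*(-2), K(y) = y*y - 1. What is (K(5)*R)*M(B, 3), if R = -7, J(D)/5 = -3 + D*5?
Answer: -666792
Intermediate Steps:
K(y) = -1 + y² (K(y) = y² - 1 = -1 + y²)
J(D) = -15 + 25*D (J(D) = 5*(-3 + D*5) = 5*(-3 + 5*D) = -15 + 25*D)
B = -4
M(m, t) = (60 + t)² (M(m, t) = ((-15 + 25*3) + t)² = ((-15 + 75) + t)² = (60 + t)²)
(K(5)*R)*M(B, 3) = ((-1 + 5²)*(-7))*(60 + 3)² = ((-1 + 25)*(-7))*63² = (24*(-7))*3969 = -168*3969 = -666792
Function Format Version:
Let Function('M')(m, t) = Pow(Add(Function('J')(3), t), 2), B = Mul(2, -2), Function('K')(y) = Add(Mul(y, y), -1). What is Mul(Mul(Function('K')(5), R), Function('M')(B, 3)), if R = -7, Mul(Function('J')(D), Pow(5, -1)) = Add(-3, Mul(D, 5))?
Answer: -666792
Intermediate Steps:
Function('K')(y) = Add(-1, Pow(y, 2)) (Function('K')(y) = Add(Pow(y, 2), -1) = Add(-1, Pow(y, 2)))
Function('J')(D) = Add(-15, Mul(25, D)) (Function('J')(D) = Mul(5, Add(-3, Mul(D, 5))) = Mul(5, Add(-3, Mul(5, D))) = Add(-15, Mul(25, D)))
B = -4
Function('M')(m, t) = Pow(Add(60, t), 2) (Function('M')(m, t) = Pow(Add(Add(-15, Mul(25, 3)), t), 2) = Pow(Add(Add(-15, 75), t), 2) = Pow(Add(60, t), 2))
Mul(Mul(Function('K')(5), R), Function('M')(B, 3)) = Mul(Mul(Add(-1, Pow(5, 2)), -7), Pow(Add(60, 3), 2)) = Mul(Mul(Add(-1, 25), -7), Pow(63, 2)) = Mul(Mul(24, -7), 3969) = Mul(-168, 3969) = -666792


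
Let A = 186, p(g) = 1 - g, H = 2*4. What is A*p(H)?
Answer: -1302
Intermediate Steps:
H = 8
A*p(H) = 186*(1 - 1*8) = 186*(1 - 8) = 186*(-7) = -1302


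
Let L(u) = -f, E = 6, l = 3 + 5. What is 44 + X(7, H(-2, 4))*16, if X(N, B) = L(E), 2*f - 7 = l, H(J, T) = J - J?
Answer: -76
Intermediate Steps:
l = 8
H(J, T) = 0
f = 15/2 (f = 7/2 + (½)*8 = 7/2 + 4 = 15/2 ≈ 7.5000)
L(u) = -15/2 (L(u) = -1*15/2 = -15/2)
X(N, B) = -15/2
44 + X(7, H(-2, 4))*16 = 44 - 15/2*16 = 44 - 120 = -76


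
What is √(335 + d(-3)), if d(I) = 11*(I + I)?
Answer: √269 ≈ 16.401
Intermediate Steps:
d(I) = 22*I (d(I) = 11*(2*I) = 22*I)
√(335 + d(-3)) = √(335 + 22*(-3)) = √(335 - 66) = √269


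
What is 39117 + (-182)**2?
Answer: 72241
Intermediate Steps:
39117 + (-182)**2 = 39117 + 33124 = 72241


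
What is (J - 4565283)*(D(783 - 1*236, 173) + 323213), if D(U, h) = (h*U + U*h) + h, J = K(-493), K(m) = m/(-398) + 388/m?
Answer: -229607951825251588/98107 ≈ -2.3404e+12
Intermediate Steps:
K(m) = 388/m - m/398 (K(m) = m*(-1/398) + 388/m = -m/398 + 388/m = 388/m - m/398)
J = 88625/196214 (J = 388/(-493) - 1/398*(-493) = 388*(-1/493) + 493/398 = -388/493 + 493/398 = 88625/196214 ≈ 0.45168)
D(U, h) = h + 2*U*h (D(U, h) = (U*h + U*h) + h = 2*U*h + h = h + 2*U*h)
(J - 4565283)*(D(783 - 1*236, 173) + 323213) = (88625/196214 - 4565283)*(173*(1 + 2*(783 - 1*236)) + 323213) = -895772349937*(173*(1 + 2*(783 - 236)) + 323213)/196214 = -895772349937*(173*(1 + 2*547) + 323213)/196214 = -895772349937*(173*(1 + 1094) + 323213)/196214 = -895772349937*(173*1095 + 323213)/196214 = -895772349937*(189435 + 323213)/196214 = -895772349937/196214*512648 = -229607951825251588/98107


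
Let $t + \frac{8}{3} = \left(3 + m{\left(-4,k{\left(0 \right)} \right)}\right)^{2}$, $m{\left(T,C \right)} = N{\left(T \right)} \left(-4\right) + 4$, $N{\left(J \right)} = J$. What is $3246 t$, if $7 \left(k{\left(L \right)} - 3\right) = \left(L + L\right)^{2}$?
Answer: $1708478$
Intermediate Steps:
$k{\left(L \right)} = 3 + \frac{4 L^{2}}{7}$ ($k{\left(L \right)} = 3 + \frac{\left(L + L\right)^{2}}{7} = 3 + \frac{\left(2 L\right)^{2}}{7} = 3 + \frac{4 L^{2}}{7}$)
$m{\left(T,C \right)} = 4 - 4 T$ ($m{\left(T,C \right)} = T \left(-4\right) + 4 = - 4 T + 4 = 4 - 4 T$)
$t = \frac{1579}{3}$ ($t = - \frac{8}{3} + \left(3 + \left(4 - -16\right)\right)^{2} = - \frac{8}{3} + \left(3 + \left(4 + 16\right)\right)^{2} = - \frac{8}{3} + \left(3 + 20\right)^{2} = - \frac{8}{3} + 23^{2} = - \frac{8}{3} + 529 = \frac{1579}{3} \approx 526.33$)
$3246 t = 3246 \cdot \frac{1579}{3} = 1708478$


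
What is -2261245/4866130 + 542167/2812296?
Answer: -372103516481/1368499793448 ≈ -0.27191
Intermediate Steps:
-2261245/4866130 + 542167/2812296 = -2261245*1/4866130 + 542167*(1/2812296) = -452249/973226 + 542167/2812296 = -372103516481/1368499793448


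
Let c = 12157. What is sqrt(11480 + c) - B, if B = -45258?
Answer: 45258 + sqrt(23637) ≈ 45412.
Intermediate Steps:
sqrt(11480 + c) - B = sqrt(11480 + 12157) - 1*(-45258) = sqrt(23637) + 45258 = 45258 + sqrt(23637)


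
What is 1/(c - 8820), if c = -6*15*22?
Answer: -1/10800 ≈ -9.2593e-5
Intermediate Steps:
c = -1980 (c = -90*22 = -1980)
1/(c - 8820) = 1/(-1980 - 8820) = 1/(-10800) = -1/10800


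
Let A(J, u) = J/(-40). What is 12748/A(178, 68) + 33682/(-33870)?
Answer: -4319246449/1507215 ≈ -2865.7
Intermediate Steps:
A(J, u) = -J/40 (A(J, u) = J*(-1/40) = -J/40)
12748/A(178, 68) + 33682/(-33870) = 12748/((-1/40*178)) + 33682/(-33870) = 12748/(-89/20) + 33682*(-1/33870) = 12748*(-20/89) - 16841/16935 = -254960/89 - 16841/16935 = -4319246449/1507215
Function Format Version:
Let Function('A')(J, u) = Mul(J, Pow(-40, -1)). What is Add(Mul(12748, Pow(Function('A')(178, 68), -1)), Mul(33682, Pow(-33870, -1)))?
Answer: Rational(-4319246449, 1507215) ≈ -2865.7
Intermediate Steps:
Function('A')(J, u) = Mul(Rational(-1, 40), J) (Function('A')(J, u) = Mul(J, Rational(-1, 40)) = Mul(Rational(-1, 40), J))
Add(Mul(12748, Pow(Function('A')(178, 68), -1)), Mul(33682, Pow(-33870, -1))) = Add(Mul(12748, Pow(Mul(Rational(-1, 40), 178), -1)), Mul(33682, Pow(-33870, -1))) = Add(Mul(12748, Pow(Rational(-89, 20), -1)), Mul(33682, Rational(-1, 33870))) = Add(Mul(12748, Rational(-20, 89)), Rational(-16841, 16935)) = Add(Rational(-254960, 89), Rational(-16841, 16935)) = Rational(-4319246449, 1507215)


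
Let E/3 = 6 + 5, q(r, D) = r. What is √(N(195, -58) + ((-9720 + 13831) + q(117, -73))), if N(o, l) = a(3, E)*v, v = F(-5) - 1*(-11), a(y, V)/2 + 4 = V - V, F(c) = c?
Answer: 2*√1045 ≈ 64.653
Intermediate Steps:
E = 33 (E = 3*(6 + 5) = 3*11 = 33)
a(y, V) = -8 (a(y, V) = -8 + 2*(V - V) = -8 + 2*0 = -8 + 0 = -8)
v = 6 (v = -5 - 1*(-11) = -5 + 11 = 6)
N(o, l) = -48 (N(o, l) = -8*6 = -48)
√(N(195, -58) + ((-9720 + 13831) + q(117, -73))) = √(-48 + ((-9720 + 13831) + 117)) = √(-48 + (4111 + 117)) = √(-48 + 4228) = √4180 = 2*√1045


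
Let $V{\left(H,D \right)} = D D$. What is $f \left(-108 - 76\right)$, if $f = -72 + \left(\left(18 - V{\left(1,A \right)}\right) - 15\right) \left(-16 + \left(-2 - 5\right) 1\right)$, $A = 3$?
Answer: $-12144$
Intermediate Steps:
$V{\left(H,D \right)} = D^{2}$
$f = 66$ ($f = -72 + \left(\left(18 - 3^{2}\right) - 15\right) \left(-16 + \left(-2 - 5\right) 1\right) = -72 + \left(\left(18 - 9\right) - 15\right) \left(-16 - 7\right) = -72 + \left(9 - 15\right) \left(-23\right) = -72 - -138 = -72 + 138 = 66$)
$f \left(-108 - 76\right) = 66 \left(-108 - 76\right) = 66 \left(-184\right) = -12144$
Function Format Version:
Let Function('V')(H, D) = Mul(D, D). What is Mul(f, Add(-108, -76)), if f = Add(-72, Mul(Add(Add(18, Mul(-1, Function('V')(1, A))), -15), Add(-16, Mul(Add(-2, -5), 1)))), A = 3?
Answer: -12144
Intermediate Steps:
Function('V')(H, D) = Pow(D, 2)
f = 66 (f = Add(-72, Mul(Add(Add(18, Mul(-1, Pow(3, 2))), -15), Add(-16, Mul(Add(-2, -5), 1)))) = Add(-72, Mul(Add(Add(18, Mul(-1, 9)), -15), Add(-16, Mul(-7, 1)))) = Add(-72, Mul(Add(Add(18, -9), -15), Add(-16, -7))) = Add(-72, Mul(Add(9, -15), -23)) = Add(-72, Mul(-6, -23)) = Add(-72, 138) = 66)
Mul(f, Add(-108, -76)) = Mul(66, Add(-108, -76)) = Mul(66, -184) = -12144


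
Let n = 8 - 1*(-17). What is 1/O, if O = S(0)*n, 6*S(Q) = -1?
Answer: -6/25 ≈ -0.24000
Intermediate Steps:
n = 25 (n = 8 + 17 = 25)
S(Q) = -1/6 (S(Q) = (1/6)*(-1) = -1/6)
O = -25/6 (O = -1/6*25 = -25/6 ≈ -4.1667)
1/O = 1/(-25/6) = -6/25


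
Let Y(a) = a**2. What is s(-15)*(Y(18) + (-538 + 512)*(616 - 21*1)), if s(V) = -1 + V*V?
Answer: -3392704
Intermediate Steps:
s(V) = -1 + V**2
s(-15)*(Y(18) + (-538 + 512)*(616 - 21*1)) = (-1 + (-15)**2)*(18**2 + (-538 + 512)*(616 - 21*1)) = (-1 + 225)*(324 - 26*(616 - 21)) = 224*(324 - 26*595) = 224*(324 - 15470) = 224*(-15146) = -3392704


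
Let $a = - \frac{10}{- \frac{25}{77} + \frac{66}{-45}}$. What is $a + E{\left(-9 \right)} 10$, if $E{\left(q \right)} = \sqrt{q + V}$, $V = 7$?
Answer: $\frac{11550}{2069} + 10 i \sqrt{2} \approx 5.5824 + 14.142 i$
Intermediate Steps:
$E{\left(q \right)} = \sqrt{7 + q}$ ($E{\left(q \right)} = \sqrt{q + 7} = \sqrt{7 + q}$)
$a = \frac{11550}{2069}$ ($a = - \frac{10}{\left(-25\right) \frac{1}{77} + 66 \left(- \frac{1}{45}\right)} = - \frac{10}{- \frac{25}{77} - \frac{22}{15}} = - \frac{10}{- \frac{2069}{1155}} = \left(-10\right) \left(- \frac{1155}{2069}\right) = \frac{11550}{2069} \approx 5.5824$)
$a + E{\left(-9 \right)} 10 = \frac{11550}{2069} + \sqrt{7 - 9} \cdot 10 = \frac{11550}{2069} + \sqrt{-2} \cdot 10 = \frac{11550}{2069} + i \sqrt{2} \cdot 10 = \frac{11550}{2069} + 10 i \sqrt{2}$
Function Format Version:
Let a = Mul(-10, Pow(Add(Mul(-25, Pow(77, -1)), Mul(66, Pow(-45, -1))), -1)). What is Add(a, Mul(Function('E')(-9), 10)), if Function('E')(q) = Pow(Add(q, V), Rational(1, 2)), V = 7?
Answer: Add(Rational(11550, 2069), Mul(10, I, Pow(2, Rational(1, 2)))) ≈ Add(5.5824, Mul(14.142, I))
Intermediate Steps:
Function('E')(q) = Pow(Add(7, q), Rational(1, 2)) (Function('E')(q) = Pow(Add(q, 7), Rational(1, 2)) = Pow(Add(7, q), Rational(1, 2)))
a = Rational(11550, 2069) (a = Mul(-10, Pow(Add(Mul(-25, Rational(1, 77)), Mul(66, Rational(-1, 45))), -1)) = Mul(-10, Pow(Add(Rational(-25, 77), Rational(-22, 15)), -1)) = Mul(-10, Pow(Rational(-2069, 1155), -1)) = Mul(-10, Rational(-1155, 2069)) = Rational(11550, 2069) ≈ 5.5824)
Add(a, Mul(Function('E')(-9), 10)) = Add(Rational(11550, 2069), Mul(Pow(Add(7, -9), Rational(1, 2)), 10)) = Add(Rational(11550, 2069), Mul(Pow(-2, Rational(1, 2)), 10)) = Add(Rational(11550, 2069), Mul(Mul(I, Pow(2, Rational(1, 2))), 10)) = Add(Rational(11550, 2069), Mul(10, I, Pow(2, Rational(1, 2))))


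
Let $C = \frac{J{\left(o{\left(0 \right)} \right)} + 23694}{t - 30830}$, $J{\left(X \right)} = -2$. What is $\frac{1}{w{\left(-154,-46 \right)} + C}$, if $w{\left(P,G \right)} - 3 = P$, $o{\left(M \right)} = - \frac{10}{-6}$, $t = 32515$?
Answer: $- \frac{1685}{230743} \approx -0.0073025$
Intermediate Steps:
$o{\left(M \right)} = \frac{5}{3}$ ($o{\left(M \right)} = \left(-10\right) \left(- \frac{1}{6}\right) = \frac{5}{3}$)
$w{\left(P,G \right)} = 3 + P$
$C = \frac{23692}{1685}$ ($C = \frac{-2 + 23694}{32515 - 30830} = \frac{23692}{1685} \approx 14.061$)
$\frac{1}{w{\left(-154,-46 \right)} + C} = \frac{1}{\left(3 - 154\right) + \frac{23692}{1685}} = \frac{1}{-151 + \frac{23692}{1685}} = \frac{1}{- \frac{230743}{1685}} = - \frac{1685}{230743}$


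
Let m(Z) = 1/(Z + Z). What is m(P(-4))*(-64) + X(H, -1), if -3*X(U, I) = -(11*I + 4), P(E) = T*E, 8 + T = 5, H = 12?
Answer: -5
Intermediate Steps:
T = -3 (T = -8 + 5 = -3)
P(E) = -3*E
X(U, I) = 4/3 + 11*I/3 (X(U, I) = -(-1)*(11*I + 4)/3 = -(-1)*(4 + 11*I)/3 = -(-4 - 11*I)/3 = 4/3 + 11*I/3)
m(Z) = 1/(2*Z)
m(P(-4))*(-64) + X(H, -1) = (1/(2*((-3*(-4)))))*(-64) + (4/3 + (11/3)*(-1)) = ((½)/12)*(-64) + (4/3 - 11/3) = ((½)*(1/12))*(-64) - 7/3 = (1/24)*(-64) - 7/3 = -8/3 - 7/3 = -5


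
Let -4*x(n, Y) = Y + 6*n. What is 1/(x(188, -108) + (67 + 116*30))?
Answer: 1/3292 ≈ 0.00030377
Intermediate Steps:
x(n, Y) = -3*n/2 - Y/4 (x(n, Y) = -(Y + 6*n)/4 = -3*n/2 - Y/4)
1/(x(188, -108) + (67 + 116*30)) = 1/((-3/2*188 - 1/4*(-108)) + (67 + 116*30)) = 1/((-282 + 27) + (67 + 3480)) = 1/(-255 + 3547) = 1/3292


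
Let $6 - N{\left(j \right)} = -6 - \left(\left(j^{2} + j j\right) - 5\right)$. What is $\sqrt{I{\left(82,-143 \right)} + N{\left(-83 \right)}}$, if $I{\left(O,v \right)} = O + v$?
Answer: $2 \sqrt{3431} \approx 117.15$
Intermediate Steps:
$N{\left(j \right)} = 7 + 2 j^{2}$ ($N{\left(j \right)} = 6 - \left(-6 - \left(\left(j^{2} + j j\right) - 5\right)\right) = 6 - \left(-6 - \left(\left(j^{2} + j^{2}\right) - 5\right)\right) = 6 - \left(-6 - \left(2 j^{2} - 5\right)\right) = 6 - \left(-6 - \left(-5 + 2 j^{2}\right)\right) = 6 - \left(-1 - 2 j^{2}\right) = 6 + \left(1 + 2 j^{2}\right) = 7 + 2 j^{2}$)
$\sqrt{I{\left(82,-143 \right)} + N{\left(-83 \right)}} = \sqrt{\left(82 - 143\right) + \left(7 + 2 \left(-83\right)^{2}\right)} = \sqrt{-61 + \left(7 + 2 \cdot 6889\right)} = \sqrt{-61 + \left(7 + 13778\right)} = \sqrt{-61 + 13785} = \sqrt{13724} = 2 \sqrt{3431}$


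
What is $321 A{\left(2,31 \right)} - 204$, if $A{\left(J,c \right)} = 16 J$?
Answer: $10068$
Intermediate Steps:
$321 A{\left(2,31 \right)} - 204 = 321 \cdot 16 \cdot 2 - 204 = 321 \cdot 32 - 204 = 10272 - 204 = 10068$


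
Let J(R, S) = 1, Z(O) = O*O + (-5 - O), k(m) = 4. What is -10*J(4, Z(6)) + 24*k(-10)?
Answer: 86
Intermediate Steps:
Z(O) = -5 + O**2 - O (Z(O) = O**2 + (-5 - O) = -5 + O**2 - O)
-10*J(4, Z(6)) + 24*k(-10) = -10*1 + 24*4 = -10 + 96 = 86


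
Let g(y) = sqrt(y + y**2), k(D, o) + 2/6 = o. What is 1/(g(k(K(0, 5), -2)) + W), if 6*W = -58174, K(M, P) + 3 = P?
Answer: -29087/282017847 - 2*sqrt(7)/282017847 ≈ -0.00010316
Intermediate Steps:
K(M, P) = -3 + P
W = -29087/3 (W = (1/6)*(-58174) = -29087/3 ≈ -9695.7)
k(D, o) = -1/3 + o
1/(g(k(K(0, 5), -2)) + W) = 1/(sqrt((-1/3 - 2)*(1 + (-1/3 - 2))) - 29087/3) = 1/(sqrt(-7*(1 - 7/3)/3) - 29087/3) = 1/(sqrt(-7/3*(-4/3)) - 29087/3) = 1/(sqrt(28/9) - 29087/3) = 1/(2*sqrt(7)/3 - 29087/3) = 1/(-29087/3 + 2*sqrt(7)/3)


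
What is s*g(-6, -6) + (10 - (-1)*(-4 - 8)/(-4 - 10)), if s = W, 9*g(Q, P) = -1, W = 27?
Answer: 55/7 ≈ 7.8571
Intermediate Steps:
g(Q, P) = -⅑ (g(Q, P) = (⅑)*(-1) = -⅑)
s = 27
s*g(-6, -6) + (10 - (-1)*(-4 - 8)/(-4 - 10)) = 27*(-⅑) + (10 - (-1)*(-4 - 8)/(-4 - 10)) = -3 + (10 - (-1)*(-12/(-14))) = -3 + (10 - (-1)*(-12*(-1/14))) = -3 + (10 - (-1)*6/7) = -3 + (10 - 1*(-6/7)) = -3 + (10 + 6/7) = -3 + 76/7 = 55/7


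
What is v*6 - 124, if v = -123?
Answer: -862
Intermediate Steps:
v*6 - 124 = -123*6 - 124 = -738 - 124 = -862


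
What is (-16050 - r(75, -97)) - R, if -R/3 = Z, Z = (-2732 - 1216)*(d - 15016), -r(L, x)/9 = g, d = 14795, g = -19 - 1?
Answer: 2601294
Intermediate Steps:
g = -20
r(L, x) = 180 (r(L, x) = -9*(-20) = 180)
Z = 872508 (Z = (-2732 - 1216)*(14795 - 15016) = -3948*(-221) = 872508)
R = -2617524 (R = -3*872508 = -2617524)
(-16050 - r(75, -97)) - R = (-16050 - 1*180) - 1*(-2617524) = (-16050 - 180) + 2617524 = -16230 + 2617524 = 2601294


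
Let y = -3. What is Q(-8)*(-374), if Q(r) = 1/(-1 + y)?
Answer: 187/2 ≈ 93.500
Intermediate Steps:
Q(r) = -¼ (Q(r) = 1/(-1 - 3) = 1/(-4) = -¼)
Q(-8)*(-374) = -¼*(-374) = 187/2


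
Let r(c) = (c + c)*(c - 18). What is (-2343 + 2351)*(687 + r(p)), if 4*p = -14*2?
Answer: 8296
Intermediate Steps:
p = -7 (p = (-14*2)/4 = (¼)*(-28) = -7)
r(c) = 2*c*(-18 + c) (r(c) = (2*c)*(-18 + c) = 2*c*(-18 + c))
(-2343 + 2351)*(687 + r(p)) = (-2343 + 2351)*(687 + 2*(-7)*(-18 - 7)) = 8*(687 + 2*(-7)*(-25)) = 8*(687 + 350) = 8*1037 = 8296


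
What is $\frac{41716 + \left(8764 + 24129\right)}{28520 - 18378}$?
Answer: $\frac{74609}{10142} \approx 7.3564$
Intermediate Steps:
$\frac{41716 + \left(8764 + 24129\right)}{28520 - 18378} = \frac{41716 + 32893}{10142} = 74609 \cdot \frac{1}{10142} = \frac{74609}{10142}$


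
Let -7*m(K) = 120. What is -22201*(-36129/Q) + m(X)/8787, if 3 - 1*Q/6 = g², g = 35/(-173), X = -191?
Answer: 164065339337803581/3631573372 ≈ 4.5177e+7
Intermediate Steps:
g = -35/173 (g = 35*(-1/173) = -35/173 ≈ -0.20231)
m(K) = -120/7 (m(K) = -⅐*120 = -120/7)
Q = 531372/29929 (Q = 18 - 6*(-35/173)² = 18 - 6*1225/29929 = 18 - 7350/29929 = 531372/29929 ≈ 17.754)
-22201*(-36129/Q) + m(X)/8787 = -22201/((531372/29929)/(-36129)) - 120/7/8787 = -22201/((531372/29929)*(-1/36129)) - 120/7*1/8787 = -22201/(-177124/360434947) - 40/20503 = -22201*(-360434947/177124) - 40/20503 = 8002016258347/177124 - 40/20503 = 164065339337803581/3631573372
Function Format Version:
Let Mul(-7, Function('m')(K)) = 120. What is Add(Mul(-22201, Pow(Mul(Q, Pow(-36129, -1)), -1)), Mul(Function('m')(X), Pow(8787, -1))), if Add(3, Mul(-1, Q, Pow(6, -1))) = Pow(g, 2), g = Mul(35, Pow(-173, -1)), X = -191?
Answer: Rational(164065339337803581, 3631573372) ≈ 4.5177e+7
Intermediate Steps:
g = Rational(-35, 173) (g = Mul(35, Rational(-1, 173)) = Rational(-35, 173) ≈ -0.20231)
Function('m')(K) = Rational(-120, 7) (Function('m')(K) = Mul(Rational(-1, 7), 120) = Rational(-120, 7))
Q = Rational(531372, 29929) (Q = Add(18, Mul(-6, Pow(Rational(-35, 173), 2))) = Add(18, Mul(-6, Rational(1225, 29929))) = Add(18, Rational(-7350, 29929)) = Rational(531372, 29929) ≈ 17.754)
Add(Mul(-22201, Pow(Mul(Q, Pow(-36129, -1)), -1)), Mul(Function('m')(X), Pow(8787, -1))) = Add(Mul(-22201, Pow(Mul(Rational(531372, 29929), Pow(-36129, -1)), -1)), Mul(Rational(-120, 7), Pow(8787, -1))) = Add(Mul(-22201, Pow(Mul(Rational(531372, 29929), Rational(-1, 36129)), -1)), Mul(Rational(-120, 7), Rational(1, 8787))) = Add(Mul(-22201, Pow(Rational(-177124, 360434947), -1)), Rational(-40, 20503)) = Add(Mul(-22201, Rational(-360434947, 177124)), Rational(-40, 20503)) = Add(Rational(8002016258347, 177124), Rational(-40, 20503)) = Rational(164065339337803581, 3631573372)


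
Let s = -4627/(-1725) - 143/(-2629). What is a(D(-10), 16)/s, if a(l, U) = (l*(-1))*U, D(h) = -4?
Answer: 13192800/564139 ≈ 23.386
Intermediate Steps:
a(l, U) = -U*l (a(l, U) = (-l)*U = -U*l)
s = 1128278/412275 (s = -4627*(-1/1725) - 143*(-1/2629) = 4627/1725 + 13/239 = 1128278/412275 ≈ 2.7367)
a(D(-10), 16)/s = (-1*16*(-4))/(1128278/412275) = 64*(412275/1128278) = 13192800/564139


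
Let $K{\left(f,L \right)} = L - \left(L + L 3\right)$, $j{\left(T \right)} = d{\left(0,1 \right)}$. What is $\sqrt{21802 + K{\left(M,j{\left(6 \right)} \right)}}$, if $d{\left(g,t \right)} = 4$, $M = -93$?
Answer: $\sqrt{21790} \approx 147.61$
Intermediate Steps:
$j{\left(T \right)} = 4$
$K{\left(f,L \right)} = - 3 L$ ($K{\left(f,L \right)} = L - \left(L + 3 L\right) = L - 4 L = - 3 L$)
$\sqrt{21802 + K{\left(M,j{\left(6 \right)} \right)}} = \sqrt{21802 - 12} = \sqrt{21790}$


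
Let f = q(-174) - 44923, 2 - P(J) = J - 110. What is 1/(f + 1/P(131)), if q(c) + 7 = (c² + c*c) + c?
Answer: 19/293511 ≈ 6.4734e-5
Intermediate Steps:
P(J) = 112 - J (P(J) = 2 - (J - 110) = 2 - (-110 + J) = 2 + (110 - J) = 112 - J)
q(c) = -7 + c + 2*c² (q(c) = -7 + ((c² + c*c) + c) = -7 + ((c² + c²) + c) = -7 + (2*c² + c) = -7 + (c + 2*c²) = -7 + c + 2*c²)
f = 15448 (f = (-7 - 174 + 2*(-174)²) - 44923 = (-7 - 174 + 2*30276) - 44923 = (-7 - 174 + 60552) - 44923 = 60371 - 44923 = 15448)
1/(f + 1/P(131)) = 1/(15448 + 1/(112 - 1*131)) = 1/(15448 + 1/(112 - 131)) = 1/(15448 + 1/(-19)) = 1/(15448 - 1/19) = 1/(293511/19) = 19/293511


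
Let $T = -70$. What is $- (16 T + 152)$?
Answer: $968$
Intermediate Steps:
$- (16 T + 152) = - (16 \left(-70\right) + 152) = - (-1120 + 152) = \left(-1\right) \left(-968\right) = 968$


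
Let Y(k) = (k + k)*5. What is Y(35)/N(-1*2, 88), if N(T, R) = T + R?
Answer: 175/43 ≈ 4.0698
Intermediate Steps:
Y(k) = 10*k (Y(k) = (2*k)*5 = 10*k)
N(T, R) = R + T
Y(35)/N(-1*2, 88) = (10*35)/(88 - 1*2) = 350/(88 - 2) = 350/86 = 350*(1/86) = 175/43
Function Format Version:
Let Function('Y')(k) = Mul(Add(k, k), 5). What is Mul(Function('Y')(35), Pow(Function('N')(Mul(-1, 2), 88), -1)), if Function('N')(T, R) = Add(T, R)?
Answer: Rational(175, 43) ≈ 4.0698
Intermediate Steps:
Function('Y')(k) = Mul(10, k) (Function('Y')(k) = Mul(Mul(2, k), 5) = Mul(10, k))
Function('N')(T, R) = Add(R, T)
Mul(Function('Y')(35), Pow(Function('N')(Mul(-1, 2), 88), -1)) = Mul(Mul(10, 35), Pow(Add(88, Mul(-1, 2)), -1)) = Mul(350, Pow(Add(88, -2), -1)) = Mul(350, Pow(86, -1)) = Mul(350, Rational(1, 86)) = Rational(175, 43)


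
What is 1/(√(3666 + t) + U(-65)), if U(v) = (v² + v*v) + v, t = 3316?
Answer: 8385/70301243 - √6982/70301243 ≈ 0.00011808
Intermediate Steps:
U(v) = v + 2*v² (U(v) = (v² + v²) + v = 2*v² + v = v + 2*v²)
1/(√(3666 + t) + U(-65)) = 1/(√(3666 + 3316) - 65*(1 + 2*(-65))) = 1/(√6982 - 65*(1 - 130)) = 1/(√6982 - 65*(-129)) = 1/(√6982 + 8385) = 1/(8385 + √6982)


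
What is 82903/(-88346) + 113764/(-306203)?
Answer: -35435741653/27051810238 ≈ -1.3099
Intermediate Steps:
82903/(-88346) + 113764/(-306203) = 82903*(-1/88346) + 113764*(-1/306203) = -82903/88346 - 113764/306203 = -35435741653/27051810238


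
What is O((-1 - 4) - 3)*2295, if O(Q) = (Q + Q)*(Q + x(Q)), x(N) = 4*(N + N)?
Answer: 2643840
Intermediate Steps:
x(N) = 8*N (x(N) = 4*(2*N) = 8*N)
O(Q) = 18*Q**2 (O(Q) = (Q + Q)*(Q + 8*Q) = (2*Q)*(9*Q) = 18*Q**2)
O((-1 - 4) - 3)*2295 = (18*((-1 - 4) - 3)**2)*2295 = (18*(-5 - 3)**2)*2295 = (18*(-8)**2)*2295 = (18*64)*2295 = 1152*2295 = 2643840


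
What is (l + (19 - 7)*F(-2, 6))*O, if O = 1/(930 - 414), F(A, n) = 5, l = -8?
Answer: 13/129 ≈ 0.10078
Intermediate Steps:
O = 1/516 ≈ 0.0019380
(l + (19 - 7)*F(-2, 6))*O = (-8 + (19 - 7)*5)*(1/516) = (-8 + 12*5)*(1/516) = (-8 + 60)*(1/516) = 52*(1/516) = 13/129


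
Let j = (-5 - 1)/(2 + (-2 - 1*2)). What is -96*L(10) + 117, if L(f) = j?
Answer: -171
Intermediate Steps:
j = 3 (j = -6/(2 + (-2 - 2)) = -6/(2 - 4) = -6/(-2) = -6*(-½) = 3)
L(f) = 3
-96*L(10) + 117 = -96*3 + 117 = -288 + 117 = -171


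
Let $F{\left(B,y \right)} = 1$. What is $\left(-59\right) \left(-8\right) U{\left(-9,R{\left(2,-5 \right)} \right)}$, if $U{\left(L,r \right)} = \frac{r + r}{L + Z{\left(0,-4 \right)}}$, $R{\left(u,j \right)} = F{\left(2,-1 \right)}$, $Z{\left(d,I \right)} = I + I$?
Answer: $- \frac{944}{17} \approx -55.529$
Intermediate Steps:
$Z{\left(d,I \right)} = 2 I$
$R{\left(u,j \right)} = 1$
$U{\left(L,r \right)} = \frac{2 r}{-8 + L}$ ($U{\left(L,r \right)} = \frac{r + r}{L + 2 \left(-4\right)} = \frac{2 r}{L - 8} = \frac{2 r}{-8 + L}$)
$\left(-59\right) \left(-8\right) U{\left(-9,R{\left(2,-5 \right)} \right)} = \left(-59\right) \left(-8\right) 2 \cdot 1 \frac{1}{-8 - 9} = 472 \cdot 2 \cdot 1 \frac{1}{-17} = 472 \cdot 2 \cdot 1 \left(- \frac{1}{17}\right) = 472 \left(- \frac{2}{17}\right) = - \frac{944}{17}$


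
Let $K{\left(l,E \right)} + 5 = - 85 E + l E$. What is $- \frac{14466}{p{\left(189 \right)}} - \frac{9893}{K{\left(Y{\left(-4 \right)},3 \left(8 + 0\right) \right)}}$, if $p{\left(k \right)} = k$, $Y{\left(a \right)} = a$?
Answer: $- \frac{9700643}{134883} \approx -71.919$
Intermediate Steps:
$K{\left(l,E \right)} = -5 - 85 E + E l$ ($K{\left(l,E \right)} = -5 + \left(- 85 E + l E\right) = -5 + \left(- 85 E + E l\right) = -5 - 85 E + E l$)
$- \frac{14466}{p{\left(189 \right)}} - \frac{9893}{K{\left(Y{\left(-4 \right)},3 \left(8 + 0\right) \right)}} = - \frac{14466}{189} - \frac{9893}{-5 - 85 \cdot 3 \left(8 + 0\right) + 3 \left(8 + 0\right) \left(-4\right)} = \left(-14466\right) \frac{1}{189} - \frac{9893}{-5 - 85 \cdot 3 \cdot 8 + 3 \cdot 8 \left(-4\right)} = - \frac{4822}{63} - \frac{9893}{-5 - 2040 + 24 \left(-4\right)} = - \frac{4822}{63} - \frac{9893}{-5 - 2040 - 96} = - \frac{4822}{63} - \frac{9893}{-2141} = - \frac{4822}{63} - - \frac{9893}{2141} = - \frac{4822}{63} + \frac{9893}{2141} = - \frac{9700643}{134883}$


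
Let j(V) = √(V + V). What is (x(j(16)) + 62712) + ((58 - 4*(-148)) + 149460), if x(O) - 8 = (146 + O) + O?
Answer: 212976 + 8*√2 ≈ 2.1299e+5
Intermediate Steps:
j(V) = √2*√V (j(V) = √(2*V) = √2*√V)
x(O) = 154 + 2*O (x(O) = 8 + ((146 + O) + O) = 8 + (146 + 2*O) = 154 + 2*O)
(x(j(16)) + 62712) + ((58 - 4*(-148)) + 149460) = ((154 + 2*(√2*√16)) + 62712) + ((58 - 4*(-148)) + 149460) = ((154 + 2*(√2*4)) + 62712) + ((58 + 592) + 149460) = ((154 + 2*(4*√2)) + 62712) + (650 + 149460) = ((154 + 8*√2) + 62712) + 150110 = (62866 + 8*√2) + 150110 = 212976 + 8*√2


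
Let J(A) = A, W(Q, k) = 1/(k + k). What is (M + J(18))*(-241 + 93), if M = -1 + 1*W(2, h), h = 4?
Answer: -5069/2 ≈ -2534.5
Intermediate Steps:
W(Q, k) = 1/(2*k)
M = -7/8 (M = -1 + 1*((½)/4) = -1 + 1*((½)*(¼)) = -1 + 1*(⅛) = -1 + ⅛ = -7/8 ≈ -0.87500)
(M + J(18))*(-241 + 93) = (-7/8 + 18)*(-241 + 93) = (137/8)*(-148) = -5069/2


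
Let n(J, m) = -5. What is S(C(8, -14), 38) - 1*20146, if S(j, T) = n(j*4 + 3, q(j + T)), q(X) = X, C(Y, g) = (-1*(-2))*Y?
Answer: -20151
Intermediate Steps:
C(Y, g) = 2*Y
S(j, T) = -5
S(C(8, -14), 38) - 1*20146 = -5 - 1*20146 = -5 - 20146 = -20151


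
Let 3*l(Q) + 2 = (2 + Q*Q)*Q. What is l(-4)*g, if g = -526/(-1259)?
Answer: -38924/3777 ≈ -10.306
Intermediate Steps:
l(Q) = -⅔ + Q*(2 + Q²)/3 (l(Q) = -⅔ + ((2 + Q*Q)*Q)/3 = -⅔ + ((2 + Q²)*Q)/3 = -⅔ + (Q*(2 + Q²))/3 = -⅔ + Q*(2 + Q²)/3)
g = 526/1259 (g = -526*(-1/1259) = 526/1259 ≈ 0.41779)
l(-4)*g = (-⅔ + (⅓)*(-4)³ + (⅔)*(-4))*(526/1259) = (-⅔ + (⅓)*(-64) - 8/3)*(526/1259) = (-⅔ - 64/3 - 8/3)*(526/1259) = -74/3*526/1259 = -38924/3777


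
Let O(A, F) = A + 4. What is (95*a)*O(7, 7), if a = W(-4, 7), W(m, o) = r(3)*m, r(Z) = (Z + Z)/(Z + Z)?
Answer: -4180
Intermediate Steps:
r(Z) = 1 (r(Z) = (2*Z)/((2*Z)) = (2*Z)*(1/(2*Z)) = 1)
O(A, F) = 4 + A
W(m, o) = m (W(m, o) = 1*m = m)
a = -4
(95*a)*O(7, 7) = (95*(-4))*(4 + 7) = -380*11 = -4180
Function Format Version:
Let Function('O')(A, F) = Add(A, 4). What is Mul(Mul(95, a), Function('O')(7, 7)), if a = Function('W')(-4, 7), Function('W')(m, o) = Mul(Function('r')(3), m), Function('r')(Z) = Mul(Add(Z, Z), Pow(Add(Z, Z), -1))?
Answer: -4180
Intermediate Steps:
Function('r')(Z) = 1 (Function('r')(Z) = Mul(Mul(2, Z), Pow(Mul(2, Z), -1)) = Mul(Mul(2, Z), Mul(Rational(1, 2), Pow(Z, -1))) = 1)
Function('O')(A, F) = Add(4, A)
Function('W')(m, o) = m (Function('W')(m, o) = Mul(1, m) = m)
a = -4
Mul(Mul(95, a), Function('O')(7, 7)) = Mul(Mul(95, -4), Add(4, 7)) = Mul(-380, 11) = -4180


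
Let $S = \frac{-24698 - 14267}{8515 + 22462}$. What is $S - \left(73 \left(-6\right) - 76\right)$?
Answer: $\frac{15883213}{30977} \approx 512.74$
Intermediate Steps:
$S = - \frac{38965}{30977} \approx -1.2579$
$S - \left(73 \left(-6\right) - 76\right) = - \frac{38965}{30977} - \left(73 \left(-6\right) - 76\right) = - \frac{38965}{30977} - \left(-438 - 76\right) = - \frac{38965}{30977} - -514 = - \frac{38965}{30977} + 514 = \frac{15883213}{30977}$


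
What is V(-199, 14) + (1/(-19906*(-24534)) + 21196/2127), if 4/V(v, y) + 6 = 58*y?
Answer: 1391253572100583/139541581895508 ≈ 9.9702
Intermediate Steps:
V(v, y) = 4/(-6 + 58*y)
V(-199, 14) + (1/(-19906*(-24534)) + 21196/2127) = 2/(-3 + 29*14) + (1/(-19906*(-24534)) + 21196/2127) = 2/(-3 + 406) + (-1/19906*(-1/24534) + 21196*(1/2127)) = 2/403 + (1/488373804 + 21196/2127) = 2*(1/403) + 3450523717237/346257027036 = 2/403 + 3450523717237/346257027036 = 1391253572100583/139541581895508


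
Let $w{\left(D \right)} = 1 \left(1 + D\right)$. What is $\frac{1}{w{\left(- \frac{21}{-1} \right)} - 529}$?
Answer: $- \frac{1}{507} \approx -0.0019724$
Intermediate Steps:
$w{\left(D \right)} = 1 + D$
$\frac{1}{w{\left(- \frac{21}{-1} \right)} - 529} = \frac{1}{\left(1 - \frac{21}{-1}\right) - 529} = \frac{1}{\left(1 - -21\right) - 529} = \frac{1}{\left(1 + 21\right) - 529} = \frac{1}{22 - 529} = \frac{1}{-507} = - \frac{1}{507}$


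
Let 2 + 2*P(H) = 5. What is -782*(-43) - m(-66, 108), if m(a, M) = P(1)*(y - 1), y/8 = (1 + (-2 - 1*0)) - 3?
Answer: 67351/2 ≈ 33676.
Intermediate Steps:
P(H) = 3/2 (P(H) = -1 + (½)*5 = -1 + 5/2 = 3/2)
y = -32 (y = 8*((1 + (-2 - 1*0)) - 3) = 8*((1 + (-2 + 0)) - 3) = 8*((1 - 2) - 3) = 8*(-1 - 3) = 8*(-4) = -32)
m(a, M) = -99/2 (m(a, M) = 3*(-32 - 1)/2 = (3/2)*(-33) = -99/2)
-782*(-43) - m(-66, 108) = -782*(-43) - 1*(-99/2) = 33626 + 99/2 = 67351/2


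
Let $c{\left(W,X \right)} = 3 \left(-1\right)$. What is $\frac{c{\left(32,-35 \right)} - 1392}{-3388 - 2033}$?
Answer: $\frac{465}{1807} \approx 0.25733$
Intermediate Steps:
$c{\left(W,X \right)} = -3$
$\frac{c{\left(32,-35 \right)} - 1392}{-3388 - 2033} = \frac{-3 - 1392}{-3388 - 2033} = - \frac{1395}{-5421} = \left(-1395\right) \left(- \frac{1}{5421}\right) = \frac{465}{1807}$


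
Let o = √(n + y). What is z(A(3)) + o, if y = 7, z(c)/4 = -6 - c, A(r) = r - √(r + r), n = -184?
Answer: -36 + 4*√6 + I*√177 ≈ -26.202 + 13.304*I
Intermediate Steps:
A(r) = r - √2*√r (A(r) = r - √(2*r) = r - √2*√r)
z(c) = -24 - 4*c (z(c) = 4*(-6 - c) = -24 - 4*c)
o = I*√177 (o = √(-184 + 7) = √(-177) = I*√177 ≈ 13.304*I)
z(A(3)) + o = (-24 - 4*(3 - √2*√3)) + I*√177 = (-24 - 4*(3 - √6)) + I*√177 = (-24 + (-12 + 4*√6)) + I*√177 = (-36 + 4*√6) + I*√177 = -36 + 4*√6 + I*√177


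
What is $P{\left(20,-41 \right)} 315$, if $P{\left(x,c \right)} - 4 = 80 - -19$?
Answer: $32445$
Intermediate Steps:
$P{\left(x,c \right)} = 103$ ($P{\left(x,c \right)} = 4 + \left(80 - -19\right) = 4 + \left(80 + 19\right) = 4 + 99 = 103$)
$P{\left(20,-41 \right)} 315 = 103 \cdot 315 = 32445$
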